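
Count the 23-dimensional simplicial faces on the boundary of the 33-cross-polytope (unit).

Each 23-face is the convex hull of 24 vertices, one chosen as ±e_i from each of 24 distinct axes: 2^24·C(33,24) = 647048567193600.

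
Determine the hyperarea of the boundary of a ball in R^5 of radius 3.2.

S = n·V_n(r)/r = 5·V_5(3.2)/3.2 (volume-to-surface relation), giving 2759.74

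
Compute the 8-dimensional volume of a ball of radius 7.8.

V_8(7.8) = π^(8/2) · (7.8)^8 / Γ(8/2 + 1) ≈ 5.5609e+07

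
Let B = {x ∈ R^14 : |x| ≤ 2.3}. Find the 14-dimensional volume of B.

V_14(2.3) = π^(14/2) · (2.3)^14 / Γ(14/2 + 1) ≈ 69471.8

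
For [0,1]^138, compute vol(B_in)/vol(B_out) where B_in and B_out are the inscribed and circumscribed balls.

Volume scales as r^n, and r_in/r_out = 1/√138, giving (1/√138)^138 ≈ 2.2302e-148.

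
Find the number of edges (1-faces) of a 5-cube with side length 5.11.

f_1(5-cube) = (5 choose 1) · 2^4 = 80.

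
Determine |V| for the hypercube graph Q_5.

The 5-cube has 2^5 = 32 vertices.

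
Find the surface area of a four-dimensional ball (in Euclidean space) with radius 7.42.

|∂B_4(7.42)| ≈ 8063.83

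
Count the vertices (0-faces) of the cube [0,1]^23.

Each vertex is a binary string of length 23, so there are 2^23 = 8388608.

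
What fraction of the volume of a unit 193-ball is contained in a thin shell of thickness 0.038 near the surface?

1 - (1-0.038)^193 ≈ 0.999434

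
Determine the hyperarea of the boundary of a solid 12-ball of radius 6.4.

The surface area of an n-ball is 2π^(n/2) r^(n-1) / Γ(n/2). For n=12, r=6.4: 1.1823e+10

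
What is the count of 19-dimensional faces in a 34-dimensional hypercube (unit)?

An n-cube has C(n,k)·2^(n-k) k-faces. Here C(34,19)·2^15 = 1855967520·32768 = 60816343695360.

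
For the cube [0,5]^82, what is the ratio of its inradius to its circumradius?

For an n-cube of any side s, the inradius is s/2 and the circumradius is s√n/2, so the ratio is 1/√82 ≈ 0.110432.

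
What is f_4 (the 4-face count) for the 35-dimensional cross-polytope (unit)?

f_4(35-orthoplex) = 2^5 · (35 choose 5) = 10388224.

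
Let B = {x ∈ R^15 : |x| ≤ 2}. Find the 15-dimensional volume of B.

V = 8388608·π^7/2027025 ≈ 12499.1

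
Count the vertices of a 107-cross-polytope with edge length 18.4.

Number of vertices = 2n = 214.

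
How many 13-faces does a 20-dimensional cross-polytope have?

An n-cross-polytope has 2^(k+1)·C(n,k+1) k-faces. Here 2^14·C(20,14) = 16384·38760 = 635043840.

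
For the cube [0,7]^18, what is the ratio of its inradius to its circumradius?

r_in = 7/2 (half the side); r_out = 7√18/2 (half the diagonal). Ratio = 1/√18 ≈ 0.235702.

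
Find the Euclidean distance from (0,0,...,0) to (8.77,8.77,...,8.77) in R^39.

Diagonal = √39 · 8.77 ≈ 54.7686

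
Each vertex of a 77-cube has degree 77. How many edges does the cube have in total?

The 77-cube has n·2^(n-1) = 77·2^76 = 77·75557863725914323419136 = 5817955506895402903273472 edges.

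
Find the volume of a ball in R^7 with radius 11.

The n-ball volume is π^(n/2)·r^n/Γ(n/2+1). With n=7, r=11: V = 311794736·π^3/105 ≈ 9.20723e+07.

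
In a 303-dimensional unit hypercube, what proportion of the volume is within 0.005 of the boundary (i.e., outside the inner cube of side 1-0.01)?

The inner cube has side 1-2·0.005 = 0.99 and volume (0.99)^303 ≈ 0.04758, so the shell holds 0.952416 of the volume.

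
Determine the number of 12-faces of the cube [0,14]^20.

Choose 12 of 20 axes to span the face (C(20,12) = 125970 ways), then fix each of the remaining 8 coordinates at one of its two extreme values (2^8 = 256 ways): 125970·256 = 32248320.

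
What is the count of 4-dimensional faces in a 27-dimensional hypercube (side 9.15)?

f_4(27-cube) = (27 choose 4) · 2^23 = 147220070400.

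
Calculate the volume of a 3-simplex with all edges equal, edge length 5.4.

Volume = (√2/12) · 5.4³ = 18.5573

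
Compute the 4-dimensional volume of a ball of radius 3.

V_4(3) = π^(4/2) · (3)^4 / Γ(4/2 + 1) = 81·π^2/2 ≈ 399.719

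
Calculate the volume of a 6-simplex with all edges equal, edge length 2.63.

V = (2.63^6 / 6!) · √((6+1) / 2^6) ≈ 0.152006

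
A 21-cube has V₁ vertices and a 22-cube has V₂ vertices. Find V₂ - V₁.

V₁ = 2^21 = 2097152. V₂ = 2^22 = 4194304. V₂ - V₁ = 2097152.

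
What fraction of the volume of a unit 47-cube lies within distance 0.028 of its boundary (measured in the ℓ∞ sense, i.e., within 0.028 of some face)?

Shell fraction = 1 - (1-0.056)^47 ≈ 0.933368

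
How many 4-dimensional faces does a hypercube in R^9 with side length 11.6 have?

Number of 4-faces = C(9,4) · 2^(9-4) = 126 · 32 = 4032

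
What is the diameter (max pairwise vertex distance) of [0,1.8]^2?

The space diagonal of an n-cube of side s is s√n. Here 1.8·√2 ≈ 2.54558.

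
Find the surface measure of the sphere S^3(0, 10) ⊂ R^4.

The surface area of an n-ball is 2π^(n/2) r^(n-1) / Γ(n/2). For n=4, r=10: 2000·π^2 ≈ 19739.2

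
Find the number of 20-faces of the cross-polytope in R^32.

An n-cross-polytope has 2^(k+1)·C(n,k+1) k-faces. Here 2^21·C(32,21) = 2097152·129024480 = 270583946280960.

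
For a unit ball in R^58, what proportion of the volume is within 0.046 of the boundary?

1 - (1-0.046)^58 ≈ 0.934866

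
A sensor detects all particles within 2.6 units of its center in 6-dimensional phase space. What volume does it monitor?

Volume = π^{6/2}·(2.6)^6/Γ(4) ≈ 1596.39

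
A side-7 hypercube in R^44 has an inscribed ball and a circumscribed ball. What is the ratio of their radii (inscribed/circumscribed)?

For an n-cube of any side s, the inradius is s/2 and the circumradius is s√n/2, so the ratio is 1/√44 ≈ 0.150756.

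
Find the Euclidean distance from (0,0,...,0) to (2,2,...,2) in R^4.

The space diagonal of an n-cube of side s is s√n. Here 2·√4 = 4.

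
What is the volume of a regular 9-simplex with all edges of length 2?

For a regular n-simplex with edge a, V = (a^n / n!)·√((n+1)/2^n). With a=2, n=9: V ≈ 0.000197184.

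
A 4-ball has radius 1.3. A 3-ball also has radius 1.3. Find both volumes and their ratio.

V_4(1.3) ≈ 14.0943. V_3(1.3) ≈ 9.20277. Ratio V_4/V_3 ≈ 1.532.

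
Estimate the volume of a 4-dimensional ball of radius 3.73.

The n-ball volume is π^(n/2)·r^n/Γ(n/2+1). With n=4, r=3.73: V ≈ 955.224.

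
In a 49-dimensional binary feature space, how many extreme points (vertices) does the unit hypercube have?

Number of vertices = 2^49 = 562949953421312.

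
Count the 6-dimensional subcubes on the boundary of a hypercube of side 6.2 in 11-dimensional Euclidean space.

Choose 6 of 11 axes to span the face (C(11,6) = 462 ways), then fix each of the remaining 5 coordinates at one of its two extreme values (2^5 = 32 ways): 462·32 = 14784.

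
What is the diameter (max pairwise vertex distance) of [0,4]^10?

||(4,4,...,4)|| = √(10)·4 ≈ 12.6491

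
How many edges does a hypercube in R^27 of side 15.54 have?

The 27-cube has n·2^(n-1) = 27·2^26 = 27·67108864 = 1811939328 edges.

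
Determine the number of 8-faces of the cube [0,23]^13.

An n-cube has C(n,k)·2^(n-k) k-faces. Here C(13,8)·2^5 = 1287·32 = 41184.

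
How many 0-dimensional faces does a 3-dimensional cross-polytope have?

An n-cross-polytope has 2^(k+1)·C(n,k+1) k-faces. Here 2^1·C(3,1) = 2·3 = 6.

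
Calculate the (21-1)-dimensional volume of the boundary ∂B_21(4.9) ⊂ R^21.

S_21(4.9) = 2·π^(21/2)·(4.9)^20 / Γ(21/2) ≈ 1.86504e+13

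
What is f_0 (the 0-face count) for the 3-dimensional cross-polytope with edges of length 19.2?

Each 0-face is the convex hull of 1 vertex, one chosen as ±e_i from each of 1 distinct axis: 2^1·C(3,1) = 6.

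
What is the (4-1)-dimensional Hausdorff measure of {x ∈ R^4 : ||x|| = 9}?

|∂B_4(9)| = 1458·π^2 ≈ 14389.9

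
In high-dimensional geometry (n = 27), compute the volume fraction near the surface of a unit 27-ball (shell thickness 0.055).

1 - (1-0.055)^27 ≈ 0.7829 ≈ 78.29%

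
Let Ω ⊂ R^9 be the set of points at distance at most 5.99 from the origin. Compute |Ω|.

Volume = π^{9/2}·(5.99)^9/Γ(11/2) ≈ 3.27461e+07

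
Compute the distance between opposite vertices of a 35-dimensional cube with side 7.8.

The space diagonal of an n-cube of side s is s√n. Here 7.8·√35 ≈ 46.1454.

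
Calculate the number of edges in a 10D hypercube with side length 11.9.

Number of 1-faces = C(10,1)·2^(10-1) = 10·512 = 5120.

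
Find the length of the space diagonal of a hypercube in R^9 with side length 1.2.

Diagonal = √9 · 1.2 = 3.6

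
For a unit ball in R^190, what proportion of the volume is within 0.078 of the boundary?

1 - (1-0.078)^190 ≈ 0.999999801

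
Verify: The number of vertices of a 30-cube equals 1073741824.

True. The 30-cube has 2^30 = 1073741824 vertices.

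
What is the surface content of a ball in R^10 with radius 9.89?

|∂B_10(9.89)| ≈ 2.30853e+10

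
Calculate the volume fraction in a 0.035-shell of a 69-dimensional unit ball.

V(inner)/V(outer) = ((1-0.035)/1)^69 ≈ 0.08558, so the shell fraction is 0.914418.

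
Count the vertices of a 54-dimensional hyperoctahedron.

The 54-dimensional cross-polytope has 2n = 2·54 = 108 vertices.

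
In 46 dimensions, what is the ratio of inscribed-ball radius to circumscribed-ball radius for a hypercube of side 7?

Ratio = (s/2)/(s√46/2) = 46^(-1/2) ≈ 0.147442.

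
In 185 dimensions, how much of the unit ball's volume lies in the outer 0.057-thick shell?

1 - (1-0.057)^185 ≈ 0.999981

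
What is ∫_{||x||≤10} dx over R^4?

V = 5000·π^2 ≈ 49348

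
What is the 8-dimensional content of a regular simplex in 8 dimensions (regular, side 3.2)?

For a regular n-simplex with edge a, V = (a^n / n!)·√((n+1)/2^n). With a=3.2, n=8: V ≈ 0.0511306.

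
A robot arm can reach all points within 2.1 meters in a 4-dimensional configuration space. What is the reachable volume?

V_4(2.1) = π^(4/2) · (2.1)^4 / Γ(4/2 + 1) ≈ 95.9725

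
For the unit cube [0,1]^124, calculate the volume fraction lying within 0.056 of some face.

The inner cube has side 1-2·0.056 = 0.888 and volume (0.888)^124 ≈ 4.011e-07, so the shell holds 0.9999995989 of the volume.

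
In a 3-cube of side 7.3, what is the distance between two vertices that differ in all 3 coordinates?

The space diagonal of an n-cube of side s is s√n. Here 7.3·√3 ≈ 12.644.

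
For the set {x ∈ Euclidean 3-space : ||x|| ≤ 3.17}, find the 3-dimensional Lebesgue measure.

Volume = π^{3/2}·(3.17)^3/Γ(5/2) ≈ 133.434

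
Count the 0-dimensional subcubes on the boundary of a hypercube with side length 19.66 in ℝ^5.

f_0(5-cube) = (5 choose 0) · 2^5 = 32.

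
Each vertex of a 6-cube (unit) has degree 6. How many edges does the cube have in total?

An n-cube has n·2^(n-1) edges. With n = 6: 6·32 = 192.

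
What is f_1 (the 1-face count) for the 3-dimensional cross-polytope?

An n-cross-polytope has 2^(k+1)·C(n,k+1) k-faces. Here 2^2·C(3,2) = 4·3 = 12.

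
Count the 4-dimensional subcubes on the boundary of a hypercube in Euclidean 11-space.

An n-cube has C(n,k)·2^(n-k) k-faces. Here C(11,4)·2^7 = 330·128 = 42240.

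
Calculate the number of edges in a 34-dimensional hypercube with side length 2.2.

The 34-cube has n·2^(n-1) = 34·2^33 = 34·8589934592 = 292057776128 edges.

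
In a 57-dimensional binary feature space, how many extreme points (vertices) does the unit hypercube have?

Number of vertices = 2^57 = 144115188075855872.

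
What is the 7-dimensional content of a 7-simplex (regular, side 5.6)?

Volume = 5.6^7 · √(8/2^7) / 7! ≈ 8.56694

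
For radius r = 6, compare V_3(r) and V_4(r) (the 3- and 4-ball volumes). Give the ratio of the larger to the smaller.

V_3(6) ≈ 904.779, V_4(6) ≈ 6395.5. The 4-ball is larger by a factor of 7.069.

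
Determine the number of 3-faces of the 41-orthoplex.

An n-cross-polytope has 2^(k+1)·C(n,k+1) k-faces. Here 2^4·C(41,4) = 16·101270 = 1620320.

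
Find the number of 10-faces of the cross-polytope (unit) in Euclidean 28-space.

Each 10-face is the convex hull of 11 vertices, one chosen as ±e_i from each of 11 distinct axes: 2^11·C(28,11) = 43979120640.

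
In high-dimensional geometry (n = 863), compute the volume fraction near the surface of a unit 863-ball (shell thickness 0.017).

1 - (1-0.017)^863 ≈ 0.9999996253 ≈ 99.999963%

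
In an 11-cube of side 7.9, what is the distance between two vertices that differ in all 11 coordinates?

The space diagonal of an n-cube of side s is s√n. Here 7.9·√11 ≈ 26.2013.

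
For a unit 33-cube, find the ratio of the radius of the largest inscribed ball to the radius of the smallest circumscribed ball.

For an n-cube of any side s, the inradius is s/2 and the circumradius is s√n/2, so the ratio is 1/√33 ≈ 0.174078.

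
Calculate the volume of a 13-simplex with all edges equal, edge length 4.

V = (4^13 / 13!) · √((13+1) / 2^13) ≈ 0.000445521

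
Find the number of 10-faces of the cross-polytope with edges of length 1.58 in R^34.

Number of 10-faces = 2^(10+1) · C(34,10+1) = 2048 · 286097760 = 585928212480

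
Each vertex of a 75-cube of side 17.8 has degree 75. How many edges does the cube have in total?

The 75-cube has n·2^(n-1) = 75·2^74 = 75·18889465931478580854784 = 1416709944860893564108800 edges.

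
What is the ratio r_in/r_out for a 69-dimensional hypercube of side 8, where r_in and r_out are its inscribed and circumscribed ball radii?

r_in = 8/2 (half the side); r_out = 8√69/2 (half the diagonal). Ratio = 1/√69 ≈ 0.120386.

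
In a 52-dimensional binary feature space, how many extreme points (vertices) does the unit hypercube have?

The 52-cube has 2^52 = 4503599627370496 vertices.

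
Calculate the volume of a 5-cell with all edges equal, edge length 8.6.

V_4 = √(5) · 8.6^4 / (4! · 2^(4/2)) ≈ 127.411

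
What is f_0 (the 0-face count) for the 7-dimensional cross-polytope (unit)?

Number of 0-faces = 2^(0+1) · C(7,0+1) = 2 · 7 = 14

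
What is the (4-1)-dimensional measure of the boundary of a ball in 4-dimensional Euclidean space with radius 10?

The surface area of an n-ball is 2π^(n/2) r^(n-1) / Γ(n/2). For n=4, r=10: 2000·π^2 ≈ 19739.2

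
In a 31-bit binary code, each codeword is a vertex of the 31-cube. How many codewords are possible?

Number of vertices = 2^31 = 2147483648.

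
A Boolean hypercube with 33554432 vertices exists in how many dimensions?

Since 2^n = 33554432, we have n = 25.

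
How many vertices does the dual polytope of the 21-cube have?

Number of vertices = 2n = 42.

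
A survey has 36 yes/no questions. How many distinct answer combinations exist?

An n-cube has 2^n vertices; for n = 36 that is 2^36 = 68719476736.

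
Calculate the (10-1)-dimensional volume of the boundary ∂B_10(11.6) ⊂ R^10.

S_10(11.6) = 2·π^(10/2)·(11.6)^9 / Γ(10/2) ≈ 9.69818e+10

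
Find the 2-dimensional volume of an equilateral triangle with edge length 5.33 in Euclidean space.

Area = (√3/4) · 5.33² = 12.3014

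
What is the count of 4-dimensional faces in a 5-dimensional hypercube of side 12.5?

f_4(5-cube) = (5 choose 4) · 2^1 = 10.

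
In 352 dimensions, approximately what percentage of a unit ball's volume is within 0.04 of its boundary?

1 - (1-0.04)^352 ≈ 0.9999994253 ≈ 99.999943%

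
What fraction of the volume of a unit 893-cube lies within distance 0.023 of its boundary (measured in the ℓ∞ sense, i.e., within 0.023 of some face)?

1 - (1 - 2·0.023)^893 = 1 - 0.954^893 ≈ 1 - 5.454e-19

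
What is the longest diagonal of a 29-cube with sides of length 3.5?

The space diagonal of an n-cube of side s is s√n. Here 3.5·√29 ≈ 18.8481.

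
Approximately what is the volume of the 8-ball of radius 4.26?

Volume = π^{8/2}·(4.26)^8/Γ(5) ≈ 440215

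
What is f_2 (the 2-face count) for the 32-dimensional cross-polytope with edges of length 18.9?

Number of 2-faces = 2^(2+1) · C(32,2+1) = 8 · 4960 = 39680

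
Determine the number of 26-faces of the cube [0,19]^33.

Number of 26-faces = C(33,26) · 2^(33-26) = 4272048 · 128 = 546822144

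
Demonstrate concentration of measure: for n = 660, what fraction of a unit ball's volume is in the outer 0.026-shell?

1 - (1-0.026)^660 ≈ 0.9999999719 ≈ 99.999997%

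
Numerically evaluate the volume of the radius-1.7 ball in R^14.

V_14(1.7) = π^(14/2) · (1.7)^14 / Γ(14/2 + 1) ≈ 1009.03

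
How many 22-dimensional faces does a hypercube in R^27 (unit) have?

Number of 22-faces = C(27,22) · 2^(27-22) = 80730 · 32 = 2583360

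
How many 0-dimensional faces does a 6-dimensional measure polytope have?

An n-cube has C(n,k)·2^(n-k) k-faces. Here C(6,0)·2^6 = 1·64 = 64.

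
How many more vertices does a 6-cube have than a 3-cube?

The 6-cube has 2^6 = 64 vertices. The 3-cube has 2^3 = 8 vertices. Difference: 64 - 8 = 56.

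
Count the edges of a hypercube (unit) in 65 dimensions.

Number of 1-faces = C(65,1)·2^(65-1) = 65·18446744073709551616 = 1199038364791120855040.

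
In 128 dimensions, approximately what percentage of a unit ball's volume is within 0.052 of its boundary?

1 - (1-0.052)^128 ≈ 0.998925 ≈ 99.89%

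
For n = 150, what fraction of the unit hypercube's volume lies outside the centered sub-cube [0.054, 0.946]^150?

1 - (1 - 2·0.054)^150 = 1 - 0.892^150 ≈ 0.9999999641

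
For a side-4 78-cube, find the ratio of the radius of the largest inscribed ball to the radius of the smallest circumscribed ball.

r_in = 4/2 (half the side); r_out = 4√78/2 (half the diagonal). Ratio = 1/√78 ≈ 0.113228.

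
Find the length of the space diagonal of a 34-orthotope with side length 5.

||(5,5,...,5)|| = √(34)·5 ≈ 29.1548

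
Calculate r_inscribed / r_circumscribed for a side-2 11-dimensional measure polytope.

For an n-cube of any side s, the inradius is s/2 and the circumradius is s√n/2, so the ratio is 1/√11 ≈ 0.301511.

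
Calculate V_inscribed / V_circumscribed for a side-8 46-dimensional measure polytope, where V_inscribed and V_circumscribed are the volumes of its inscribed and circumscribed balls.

Volume scales as r^n, and r_in/r_out = 1/√46, giving (1/√46)^46 ≈ 5.70913e-39.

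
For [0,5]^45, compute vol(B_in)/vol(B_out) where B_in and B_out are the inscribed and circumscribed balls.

V_in / V_out = (r_in/r_out)^45 = (1/√45)^45 = 45^(-45/2) ≈ 6.34919e-38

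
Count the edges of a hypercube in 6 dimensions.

An n-cube has n·2^(n-1) edges. With n = 6: 6·32 = 192.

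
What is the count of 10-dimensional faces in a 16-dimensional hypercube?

f_10(16-cube) = (16 choose 10) · 2^6 = 512512.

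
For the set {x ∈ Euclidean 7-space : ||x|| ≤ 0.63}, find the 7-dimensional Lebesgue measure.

The n-ball volume is π^(n/2)·r^n/Γ(n/2+1). With n=7, r=0.63: V ≈ 0.186108.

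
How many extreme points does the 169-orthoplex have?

The vertices are ±e_1, ..., ±e_169, so there are 2·169 = 338.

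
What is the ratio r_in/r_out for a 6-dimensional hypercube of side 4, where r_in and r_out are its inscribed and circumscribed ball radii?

Ratio = (s/2)/(s√6/2) = 6^(-1/2) ≈ 0.408248.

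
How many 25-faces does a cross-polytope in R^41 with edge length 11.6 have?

An n-cross-polytope has 2^(k+1)·C(n,k+1) k-faces. Here 2^26·C(41,26) = 67108864·63432274896 = 4256867909206278144.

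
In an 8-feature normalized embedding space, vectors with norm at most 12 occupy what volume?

Volume = π^{8/2}·(12)^8/Γ(5) = 17915904·π^4 ≈ 1.74517e+09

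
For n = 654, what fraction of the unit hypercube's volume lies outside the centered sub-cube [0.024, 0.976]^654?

The inner cube has side 1-2·0.024 = 0.952 and volume (0.952)^654 ≈ 1.068e-14, so the shell holds 1 - 1.068e-14 of the volume.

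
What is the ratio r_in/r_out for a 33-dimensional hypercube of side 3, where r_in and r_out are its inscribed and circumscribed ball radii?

Ratio = (s/2)/(s√33/2) = 33^(-1/2) ≈ 0.174078.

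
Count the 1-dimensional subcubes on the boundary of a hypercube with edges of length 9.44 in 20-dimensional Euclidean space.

Choose 1 of 20 axes to span the face (C(20,1) = 20 ways), then fix each of the remaining 19 coordinates at one of its two extreme values (2^19 = 524288 ways): 20·524288 = 10485760.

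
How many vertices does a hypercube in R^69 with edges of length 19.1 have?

The 69-cube has 2^69 = 590295810358705651712 vertices.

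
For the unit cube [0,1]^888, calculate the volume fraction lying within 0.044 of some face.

Shell fraction = 1 - (1-0.088)^888 ≈ 1 - 2.988e-36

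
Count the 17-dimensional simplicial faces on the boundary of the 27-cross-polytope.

An n-cross-polytope has 2^(k+1)·C(n,k+1) k-faces. Here 2^18·C(27,18) = 262144·4686825 = 1228623052800.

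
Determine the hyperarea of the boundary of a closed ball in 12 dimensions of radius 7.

S = n·V_n(r)/r = 12·V_12(7)/7 (volume-to-surface relation), giving 1977326743·π^6/60 ≈ 3.1683e+10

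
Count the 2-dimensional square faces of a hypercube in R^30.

f_2(30-cube) = (30 choose 2) · 2^28 = 116769423360.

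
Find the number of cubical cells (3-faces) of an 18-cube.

An n-cube has C(n,k)·2^(n-k) k-faces. Here C(18,3)·2^15 = 816·32768 = 26738688.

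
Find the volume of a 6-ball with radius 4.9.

V_6(4.9) = π^(6/2) · (4.9)^6 / Γ(6/2 + 1) ≈ 71527.8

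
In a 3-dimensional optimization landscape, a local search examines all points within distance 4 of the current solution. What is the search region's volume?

The n-ball volume is π^(n/2)·r^n/Γ(n/2+1). With n=3, r=4: V = 256·π/3 ≈ 268.083.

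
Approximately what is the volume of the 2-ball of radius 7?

The n-ball volume is π^(n/2)·r^n/Γ(n/2+1). With n=2, r=7: V = 49·π ≈ 153.938.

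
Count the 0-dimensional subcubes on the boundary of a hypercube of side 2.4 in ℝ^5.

Number of 0-faces = C(5,0) · 2^(5-0) = 1 · 32 = 32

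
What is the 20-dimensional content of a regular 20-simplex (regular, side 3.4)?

Volume = 3.4^20 · √(21/2^20) / 20! ≈ 7.83905e-11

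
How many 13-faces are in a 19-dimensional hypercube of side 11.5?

Choose 13 of 19 axes to span the face (C(19,13) = 27132 ways), then fix each of the remaining 6 coordinates at one of its two extreme values (2^6 = 64 ways): 27132·64 = 1736448.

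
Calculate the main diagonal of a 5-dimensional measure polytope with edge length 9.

The space diagonal of an n-cube of side s is s√n. Here 9·√5 ≈ 20.1246.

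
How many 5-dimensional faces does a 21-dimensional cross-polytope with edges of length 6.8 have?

f_5(21-orthoplex) = 2^6 · (21 choose 6) = 3472896.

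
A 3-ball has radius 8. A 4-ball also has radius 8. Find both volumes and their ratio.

V_3(8) ≈ 2144.66. V_4(8) ≈ 20212.9. Ratio V_3/V_4 ≈ 0.1061.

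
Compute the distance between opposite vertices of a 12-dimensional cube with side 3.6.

The space diagonal of an n-cube of side s is s√n. Here 3.6·√12 ≈ 12.4708.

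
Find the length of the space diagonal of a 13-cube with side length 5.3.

d = √(5.3² + 5.3² + ... + 5.3²) [13 terms] = √(13·5.3²) = 5.3√13 ≈ 19.1094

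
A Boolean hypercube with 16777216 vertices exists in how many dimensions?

Since 2^n = 16777216, we have n = 24.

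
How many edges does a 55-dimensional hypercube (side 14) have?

The 55-cube has n·2^(n-1) = 55·2^54 = 55·18014398509481984 = 990791918021509120 edges.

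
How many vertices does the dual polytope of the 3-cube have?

The vertices are ±e_1, ..., ±e_3, so there are 2·3 = 6.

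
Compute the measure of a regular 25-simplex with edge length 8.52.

Volume = 8.52^25 · √(26/2^25) / 25! ≈ 1.03504e-05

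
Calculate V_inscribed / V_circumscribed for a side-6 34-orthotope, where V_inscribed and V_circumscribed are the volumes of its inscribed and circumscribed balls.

V_in/V_out = n^(-n/2) = 34^(-34/2) ≈ 9.22271e-27.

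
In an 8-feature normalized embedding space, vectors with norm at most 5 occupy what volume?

The n-ball volume is π^(n/2)·r^n/Γ(n/2+1). With n=8, r=5: V = 390625·π^4/24 ≈ 1.58543e+06.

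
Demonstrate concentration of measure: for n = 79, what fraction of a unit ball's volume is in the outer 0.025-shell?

1 - (1-0.025)^79 ≈ 0.864679 ≈ 86.47%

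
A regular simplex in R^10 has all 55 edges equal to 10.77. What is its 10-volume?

V = (10.77^10 / 10!) · √((10+1) / 2^10) ≈ 599.709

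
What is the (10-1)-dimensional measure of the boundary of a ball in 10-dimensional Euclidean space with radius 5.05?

S = n·V_n(r)/r = 10·V_10(5.05)/5.05 (volume-to-surface relation), giving 5.44742e+07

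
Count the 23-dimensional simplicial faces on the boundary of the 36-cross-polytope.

An n-cross-polytope has 2^(k+1)·C(n,k+1) k-faces. Here 2^24·C(36,24) = 16777216·1251677700 = 20999667135283200.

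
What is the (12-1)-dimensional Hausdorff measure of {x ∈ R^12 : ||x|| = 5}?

S = n·V_n(r)/r = 12·V_12(5)/5 (volume-to-surface relation), giving 9765625·π^6/12 ≈ 7.82381e+08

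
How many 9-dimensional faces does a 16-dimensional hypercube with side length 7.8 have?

f_9(16-cube) = (16 choose 9) · 2^7 = 1464320.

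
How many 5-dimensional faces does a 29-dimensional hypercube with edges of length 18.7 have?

f_5(29-cube) = (29 choose 5) · 2^24 = 1992378286080.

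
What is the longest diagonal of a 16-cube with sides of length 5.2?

The space diagonal of an n-cube of side s is s√n. Here 5.2·√16 = 20.8.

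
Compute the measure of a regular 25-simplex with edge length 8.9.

For a regular n-simplex with edge a, V = (a^n / n!)·√((n+1)/2^n). With a=8.9, n=25: V ≈ 3.08117e-05.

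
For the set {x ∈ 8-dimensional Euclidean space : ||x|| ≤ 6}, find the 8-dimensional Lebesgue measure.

V = 69984·π^4 ≈ 6.81708e+06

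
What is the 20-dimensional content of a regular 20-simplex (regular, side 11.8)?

For a regular n-simplex with edge a, V = (a^n / n!)·√((n+1)/2^n). With a=11.8, n=20: V ≈ 5.03878.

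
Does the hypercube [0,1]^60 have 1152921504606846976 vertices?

True. The 60-cube has 2^60 = 1152921504606846976 vertices.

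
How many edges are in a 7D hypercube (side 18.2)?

An n-cube has C(n,k)·2^(n-k) k-faces. Here C(7,1)·2^6 = 7·64 = 448.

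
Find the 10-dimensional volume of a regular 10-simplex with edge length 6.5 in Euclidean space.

For a regular n-simplex with edge a, V = (a^n / n!)·√((n+1)/2^n). With a=6.5, n=10: V ≈ 3.84518.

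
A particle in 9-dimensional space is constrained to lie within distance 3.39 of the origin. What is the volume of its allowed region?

The n-ball volume is π^(n/2)·r^n/Γ(n/2+1). With n=9, r=3.39: V ≈ 195036.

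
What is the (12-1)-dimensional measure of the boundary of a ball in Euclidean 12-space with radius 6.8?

The surface area of an n-ball is 2π^(n/2) r^(n-1) / Γ(n/2). For n=12, r=6.8: 2.30328e+10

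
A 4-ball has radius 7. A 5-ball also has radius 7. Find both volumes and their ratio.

V_4(7.0) ≈ 11848.5. V_5(7.0) ≈ 88468.5. Ratio V_4/V_5 ≈ 0.1339.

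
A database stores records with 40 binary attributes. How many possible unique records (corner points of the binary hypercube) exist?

The 40-cube has 2^40 = 1099511627776 vertices.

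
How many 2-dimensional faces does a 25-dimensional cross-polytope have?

Each 2-face is the convex hull of 3 vertices, one chosen as ±e_i from each of 3 distinct axes: 2^3·C(25,3) = 18400.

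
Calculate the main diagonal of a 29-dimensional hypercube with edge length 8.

d = √(8² + 8² + ... + 8²) [29 terms] = √(29·8²) = 8√29 ≈ 43.0813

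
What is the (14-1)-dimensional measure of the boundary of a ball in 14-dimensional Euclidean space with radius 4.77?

S = n·V_n(r)/r = 14·V_14(4.77)/4.77 (volume-to-surface relation), giving 5.55246e+09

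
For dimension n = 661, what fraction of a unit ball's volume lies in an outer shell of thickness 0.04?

1 - (1-0.04)^661 ≈ 1 - 1.911e-12 ≈ (100 - 1.91e-10)%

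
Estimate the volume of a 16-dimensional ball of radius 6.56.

Volume = π^{16/2}·(6.56)^16/Γ(9) ≈ 2.76783e+12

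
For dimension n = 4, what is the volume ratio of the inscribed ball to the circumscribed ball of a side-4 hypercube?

The radii are 4/2 and 4√4/2, so the volume ratio is (1/√4)^4 = 4^{-4/2} ≈ 0.0625.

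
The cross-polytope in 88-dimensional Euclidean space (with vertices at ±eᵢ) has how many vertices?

The 88-dimensional cross-polytope has 2n = 2·88 = 176 vertices.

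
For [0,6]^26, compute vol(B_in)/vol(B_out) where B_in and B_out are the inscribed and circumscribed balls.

Volume scales as r^n, and r_in/r_out = 1/√26, giving (1/√26)^26 ≈ 4.03038e-19.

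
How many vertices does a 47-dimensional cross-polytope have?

The 47-dimensional cross-polytope has 2n = 2·47 = 94 vertices.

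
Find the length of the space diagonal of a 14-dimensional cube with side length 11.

Diagonal = √14 · 11 ≈ 41.1582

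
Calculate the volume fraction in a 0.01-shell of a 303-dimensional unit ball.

Shell fraction = 1 - (1-0.01)^303 ≈ 0.952416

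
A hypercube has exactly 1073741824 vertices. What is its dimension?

2^n = 1073741824 ⇒ n = log_2(1073741824) = 30.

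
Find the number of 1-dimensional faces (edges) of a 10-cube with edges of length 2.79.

An n-cube has n·2^(n-1) edges. With n = 10: 10·512 = 5120.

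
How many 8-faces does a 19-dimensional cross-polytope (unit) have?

f_8(19-orthoplex) = 2^9 · (19 choose 9) = 47297536.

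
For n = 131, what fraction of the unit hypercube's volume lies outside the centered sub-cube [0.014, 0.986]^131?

1 - (1 - 2·0.014)^131 = 1 - 0.972^131 ≈ 0.975774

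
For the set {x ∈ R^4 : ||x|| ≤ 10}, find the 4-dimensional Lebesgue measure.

V_4(10) = π^(4/2) · (10)^4 / Γ(4/2 + 1) = 5000·π^2 ≈ 49348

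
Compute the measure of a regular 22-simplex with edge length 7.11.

For a regular n-simplex with edge a, V = (a^n / n!)·√((n+1)/2^n). With a=7.11, n=22: V ≈ 1.14789e-05.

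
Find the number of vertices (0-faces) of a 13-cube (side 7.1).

An n-cube has C(n,k)·2^(n-k) k-faces. Here C(13,0)·2^13 = 1·8192 = 8192.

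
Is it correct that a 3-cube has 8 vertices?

True. The 3-cube has 2^3 = 8 vertices.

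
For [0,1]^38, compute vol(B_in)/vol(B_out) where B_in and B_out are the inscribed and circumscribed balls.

V_in/V_out = n^(-n/2) = 38^(-38/2) ≈ 9.64077e-31.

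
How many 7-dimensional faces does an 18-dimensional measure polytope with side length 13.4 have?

An n-cube has C(n,k)·2^(n-k) k-faces. Here C(18,7)·2^11 = 31824·2048 = 65175552.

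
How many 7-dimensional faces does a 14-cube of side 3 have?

Choose 7 of 14 axes to span the face (C(14,7) = 3432 ways), then fix each of the remaining 7 coordinates at one of its two extreme values (2^7 = 128 ways): 3432·128 = 439296.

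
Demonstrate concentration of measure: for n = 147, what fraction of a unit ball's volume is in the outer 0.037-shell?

1 - (1-0.037)^147 ≈ 0.996082 ≈ 99.61%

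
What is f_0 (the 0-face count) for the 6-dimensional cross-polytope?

f_0(6-orthoplex) = 2^1 · (6 choose 1) = 12.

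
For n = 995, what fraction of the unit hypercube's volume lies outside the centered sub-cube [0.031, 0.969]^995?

1 - (1 - 2·0.031)^995 = 1 - 0.938^995 ≈ 1 - 2.197e-28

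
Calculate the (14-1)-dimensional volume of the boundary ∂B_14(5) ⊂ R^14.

The surface area of an n-ball is 2π^(n/2) r^(n-1) / Γ(n/2). For n=14, r=5: 244140625·π^7/72 ≈ 1.02413e+10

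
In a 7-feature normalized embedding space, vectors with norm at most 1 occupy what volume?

The n-ball volume is π^(n/2)·r^n/Γ(n/2+1). With n=7, r=1: V = 16·π^3/105 ≈ 4.72477.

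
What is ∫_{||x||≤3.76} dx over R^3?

Volume = π^{3/2}·(3.76)^3/Γ(5/2) ≈ 222.665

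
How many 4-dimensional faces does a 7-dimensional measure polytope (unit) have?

An n-cube has C(n,k)·2^(n-k) k-faces. Here C(7,4)·2^3 = 35·8 = 280.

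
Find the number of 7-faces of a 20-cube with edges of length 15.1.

An n-cube has C(n,k)·2^(n-k) k-faces. Here C(20,7)·2^13 = 77520·8192 = 635043840.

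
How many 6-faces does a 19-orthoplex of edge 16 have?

f_6(19-orthoplex) = 2^7 · (19 choose 7) = 6449664.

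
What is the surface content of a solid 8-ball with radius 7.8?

S_8(7.8) = 2·π^(8/2)·(7.8)^7 / Γ(8/2) ≈ 5.70349e+07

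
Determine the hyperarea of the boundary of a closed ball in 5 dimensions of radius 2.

S = n·V_n(r)/r = 5·V_5(2)/2 (volume-to-surface relation), giving 128·π^2/3 ≈ 421.103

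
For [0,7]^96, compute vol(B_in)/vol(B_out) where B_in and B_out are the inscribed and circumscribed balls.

The radii are 7/2 and 7√96/2, so the volume ratio is (1/√96)^96 = 96^{-96/2} ≈ 7.09546e-96.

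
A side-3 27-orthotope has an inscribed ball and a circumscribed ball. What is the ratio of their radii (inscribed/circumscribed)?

For an n-cube of any side s, the inradius is s/2 and the circumradius is s√n/2, so the ratio is 1/√27 ≈ 0.19245.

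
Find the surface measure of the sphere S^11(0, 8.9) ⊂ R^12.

The surface area of an n-ball is 2π^(n/2) r^(n-1) / Γ(n/2). For n=12, r=8.9: 4.4467e+11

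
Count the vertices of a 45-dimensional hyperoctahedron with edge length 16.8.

An n-cross-polytope has 2n vertices; here n = 45, giving 90.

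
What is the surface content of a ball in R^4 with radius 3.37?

|∂B_4(3.37)| ≈ 755.474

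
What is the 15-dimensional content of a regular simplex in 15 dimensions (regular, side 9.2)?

For a regular n-simplex with edge a, V = (a^n / n!)·√((n+1)/2^n). With a=9.2, n=15: V ≈ 4.83785.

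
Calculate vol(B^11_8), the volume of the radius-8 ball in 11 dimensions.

V = 549755813888·π^5/10395 ≈ 1.61843e+10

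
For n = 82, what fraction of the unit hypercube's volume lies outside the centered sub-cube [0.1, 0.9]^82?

The inner cube has side 1-2·0.1 = 0.8 and volume (0.8)^82 ≈ 1.131e-08, so the shell holds 0.9999999887 of the volume.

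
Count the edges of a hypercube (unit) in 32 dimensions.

The 32-cube has n·2^(n-1) = 32·2^31 = 32·2147483648 = 68719476736 edges.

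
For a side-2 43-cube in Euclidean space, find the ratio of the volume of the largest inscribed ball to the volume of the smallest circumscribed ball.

V_in / V_out = (r_in/r_out)^43 = (1/√43)^43 = 43^(-43/2) ≈ 7.59326e-36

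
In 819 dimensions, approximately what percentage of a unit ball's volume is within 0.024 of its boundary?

1 - (1-0.024)^819 ≈ 0.9999999977 ≈ (100 - 2.29e-07)%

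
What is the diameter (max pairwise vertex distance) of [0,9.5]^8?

d = √(9.5² + 9.5² + ... + 9.5²) [8 terms] = √(8·9.5²) = 9.5√8 ≈ 26.8701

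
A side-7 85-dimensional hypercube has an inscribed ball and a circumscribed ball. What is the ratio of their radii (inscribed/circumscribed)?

r_in / r_out = (7/2) / (7√85/2) = 1/√85 ≈ 0.108465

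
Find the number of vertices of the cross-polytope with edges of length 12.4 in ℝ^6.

An n-cross-polytope has 2^(k+1)·C(n,k+1) k-faces. Here 2^1·C(6,1) = 2·6 = 12.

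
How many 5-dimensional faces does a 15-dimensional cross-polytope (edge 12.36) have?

An n-cross-polytope has 2^(k+1)·C(n,k+1) k-faces. Here 2^6·C(15,6) = 64·5005 = 320320.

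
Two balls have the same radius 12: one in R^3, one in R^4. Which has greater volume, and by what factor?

V_3(12) ≈ 7238.23, V_4(12) ≈ 102328. The 4-ball is larger by a factor of 14.14.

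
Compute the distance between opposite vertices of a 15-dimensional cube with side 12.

d = √(12² + 12² + ... + 12²) [15 terms] = √(15·12²) = 12√15 ≈ 46.4758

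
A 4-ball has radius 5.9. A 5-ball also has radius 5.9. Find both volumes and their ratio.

V_4(5.9) ≈ 5979.68. V_5(5.9) ≈ 37632.1. Ratio V_4/V_5 ≈ 0.1589.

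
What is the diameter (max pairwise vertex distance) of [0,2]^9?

The space diagonal of an n-cube of side s is s√n. Here 2·√9 = 6.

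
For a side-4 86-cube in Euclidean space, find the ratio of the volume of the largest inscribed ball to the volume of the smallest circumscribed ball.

The radii are 4/2 and 4√86/2, so the volume ratio is (1/√86)^86 = 86^{-86/2} ≈ 6.55491e-84.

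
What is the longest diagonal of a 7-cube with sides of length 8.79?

||(8.79,8.79,...,8.79)|| = √(7)·8.79 ≈ 23.2562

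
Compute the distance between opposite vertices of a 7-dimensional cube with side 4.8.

d = √(4.8² + 4.8² + ... + 4.8²) [7 terms] = √(7·4.8²) = 4.8√7 ≈ 12.6996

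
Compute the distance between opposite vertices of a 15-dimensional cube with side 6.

Diagonal = √15 · 6 ≈ 23.2379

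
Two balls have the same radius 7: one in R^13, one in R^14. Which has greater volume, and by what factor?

V_13(7) ≈ 8.82299e+10, V_14(7) ≈ 4.06435e+11. The 14-ball is larger by a factor of 4.607.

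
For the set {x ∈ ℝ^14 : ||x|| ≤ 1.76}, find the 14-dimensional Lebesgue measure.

Volume = π^{14/2}·(1.76)^14/Γ(8) ≈ 1639.82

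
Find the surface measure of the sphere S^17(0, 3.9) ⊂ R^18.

|∂B_18(3.9)| ≈ 1.6518e+10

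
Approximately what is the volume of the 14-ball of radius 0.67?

V_14(0.67) = π^(14/2) · (0.67)^14 / Γ(14/2 + 1) ≈ 0.00220123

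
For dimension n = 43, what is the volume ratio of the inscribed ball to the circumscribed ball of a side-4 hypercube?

The radii are 4/2 and 4√43/2, so the volume ratio is (1/√43)^43 = 43^{-43/2} ≈ 7.59326e-36.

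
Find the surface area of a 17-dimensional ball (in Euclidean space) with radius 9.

S = n·V_n(r)/r = 17·V_17(9)/9 (volume-to-surface relation), giving 11712917736940032·π^8/25025 ≈ 4.44109e+15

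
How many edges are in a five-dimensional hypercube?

f_1(5-cube) = (5 choose 1) · 2^4 = 80.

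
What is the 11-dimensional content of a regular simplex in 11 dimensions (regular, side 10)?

V = (10^11 / 11!) · √((11+1) / 2^11) ≈ 191.765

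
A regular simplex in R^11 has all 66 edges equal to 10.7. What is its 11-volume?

For a regular n-simplex with edge a, V = (a^n / n!)·√((n+1)/2^n). With a=10.7, n=11: V ≈ 403.637.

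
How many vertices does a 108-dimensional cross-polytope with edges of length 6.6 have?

An n-cross-polytope has 2n vertices; here n = 108, giving 216.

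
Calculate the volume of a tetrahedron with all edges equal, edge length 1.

Volume = (√2/12) · 1³ = 0.117851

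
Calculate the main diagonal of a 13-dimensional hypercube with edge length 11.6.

The space diagonal of an n-cube of side s is s√n. Here 11.6·√13 ≈ 41.8244.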